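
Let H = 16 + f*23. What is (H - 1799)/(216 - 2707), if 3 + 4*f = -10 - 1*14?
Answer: 7753/9964 ≈ 0.77810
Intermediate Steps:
f = -27/4 (f = -3/4 + (-10 - 1*14)/4 = -3/4 + (-10 - 14)/4 = -3/4 + (1/4)*(-24) = -3/4 - 6 = -27/4 ≈ -6.7500)
H = -557/4 (H = 16 - 27/4*23 = 16 - 621/4 = -557/4 ≈ -139.25)
(H - 1799)/(216 - 2707) = (-557/4 - 1799)/(216 - 2707) = -7753/4/(-2491) = -7753/4*(-1/2491) = 7753/9964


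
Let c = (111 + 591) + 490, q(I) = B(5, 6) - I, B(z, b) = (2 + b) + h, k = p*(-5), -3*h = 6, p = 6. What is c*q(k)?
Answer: 42912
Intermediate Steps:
h = -2 (h = -⅓*6 = -2)
k = -30 (k = 6*(-5) = -30)
B(z, b) = b (B(z, b) = (2 + b) - 2 = b)
q(I) = 6 - I
c = 1192 (c = 702 + 490 = 1192)
c*q(k) = 1192*(6 - 1*(-30)) = 1192*(6 + 30) = 1192*36 = 42912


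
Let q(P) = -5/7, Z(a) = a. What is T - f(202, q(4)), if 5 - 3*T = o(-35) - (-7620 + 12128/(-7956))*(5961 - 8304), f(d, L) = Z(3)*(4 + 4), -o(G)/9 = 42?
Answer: 11839550765/1989 ≈ 5.9525e+6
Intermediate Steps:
q(P) = -5/7 (q(P) = -5*⅐ = -5/7)
o(G) = -378 (o(G) = -9*42 = -378)
f(d, L) = 24 (f(d, L) = 3*(4 + 4) = 3*8 = 24)
T = 11839598501/1989 (T = 5/3 - (-378 - (-7620 + 12128/(-7956))*(5961 - 8304))/3 = 5/3 - (-378 - (-7620 + 12128*(-1/7956))*(-2343))/3 = 5/3 - (-378 - (-7620 - 3032/1989)*(-2343))/3 = 5/3 - (-378 - (-15159212)*(-2343)/1989)/3 = 5/3 - (-378 - 1*11839344572/663)/3 = 5/3 - (-378 - 11839344572/663)/3 = 5/3 - ⅓*(-11839595186/663) = 5/3 + 11839595186/1989 = 11839598501/1989 ≈ 5.9525e+6)
T - f(202, q(4)) = 11839598501/1989 - 1*24 = 11839598501/1989 - 24 = 11839550765/1989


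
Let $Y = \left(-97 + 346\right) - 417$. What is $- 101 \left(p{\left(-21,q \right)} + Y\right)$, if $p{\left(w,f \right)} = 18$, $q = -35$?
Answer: $15150$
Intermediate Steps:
$Y = -168$ ($Y = 249 - 417 = -168$)
$- 101 \left(p{\left(-21,q \right)} + Y\right) = - 101 \left(18 - 168\right) = \left(-101\right) \left(-150\right) = 15150$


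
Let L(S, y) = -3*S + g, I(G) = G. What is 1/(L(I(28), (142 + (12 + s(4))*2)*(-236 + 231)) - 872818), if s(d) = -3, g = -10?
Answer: -1/872912 ≈ -1.1456e-6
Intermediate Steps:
L(S, y) = -10 - 3*S (L(S, y) = -3*S - 10 = -10 - 3*S)
1/(L(I(28), (142 + (12 + s(4))*2)*(-236 + 231)) - 872818) = 1/((-10 - 3*28) - 872818) = 1/((-10 - 84) - 872818) = 1/(-94 - 872818) = 1/(-872912) = -1/872912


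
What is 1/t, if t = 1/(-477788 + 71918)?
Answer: -405870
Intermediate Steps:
t = -1/405870 (t = 1/(-405870) = -1/405870 ≈ -2.4638e-6)
1/t = 1/(-1/405870) = -405870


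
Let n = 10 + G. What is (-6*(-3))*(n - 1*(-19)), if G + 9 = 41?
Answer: 1098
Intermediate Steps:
G = 32 (G = -9 + 41 = 32)
n = 42 (n = 10 + 32 = 42)
(-6*(-3))*(n - 1*(-19)) = (-6*(-3))*(42 - 1*(-19)) = 18*(42 + 19) = 18*61 = 1098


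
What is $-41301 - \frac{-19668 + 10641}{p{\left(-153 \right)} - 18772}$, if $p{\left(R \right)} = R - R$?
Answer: $- \frac{775311399}{18772} \approx -41302.0$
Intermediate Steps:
$p{\left(R \right)} = 0$
$-41301 - \frac{-19668 + 10641}{p{\left(-153 \right)} - 18772} = -41301 - \frac{-19668 + 10641}{0 - 18772} = -41301 - - \frac{9027}{-18772} = -41301 - \left(-9027\right) \left(- \frac{1}{18772}\right) = -41301 - \frac{9027}{18772} = - \frac{775311399}{18772}$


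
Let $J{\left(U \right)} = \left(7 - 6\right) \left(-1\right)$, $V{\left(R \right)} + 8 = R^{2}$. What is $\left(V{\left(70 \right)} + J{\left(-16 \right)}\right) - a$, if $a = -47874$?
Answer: $52765$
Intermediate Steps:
$V{\left(R \right)} = -8 + R^{2}$
$J{\left(U \right)} = -1$ ($J{\left(U \right)} = 1 \left(-1\right) = -1$)
$\left(V{\left(70 \right)} + J{\left(-16 \right)}\right) - a = \left(\left(-8 + 70^{2}\right) - 1\right) - -47874 = \left(\left(-8 + 4900\right) - 1\right) + 47874 = \left(4892 - 1\right) + 47874 = 4891 + 47874 = 52765$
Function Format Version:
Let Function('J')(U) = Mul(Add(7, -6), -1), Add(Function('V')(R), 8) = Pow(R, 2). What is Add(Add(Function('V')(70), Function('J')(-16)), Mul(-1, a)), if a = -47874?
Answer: 52765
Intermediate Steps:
Function('V')(R) = Add(-8, Pow(R, 2))
Function('J')(U) = -1 (Function('J')(U) = Mul(1, -1) = -1)
Add(Add(Function('V')(70), Function('J')(-16)), Mul(-1, a)) = Add(Add(Add(-8, Pow(70, 2)), -1), Mul(-1, -47874)) = Add(Add(Add(-8, 4900), -1), 47874) = Add(Add(4892, -1), 47874) = Add(4891, 47874) = 52765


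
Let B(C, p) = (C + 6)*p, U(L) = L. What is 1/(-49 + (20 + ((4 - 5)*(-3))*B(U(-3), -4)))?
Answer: -1/65 ≈ -0.015385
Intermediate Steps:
B(C, p) = p*(6 + C) (B(C, p) = (6 + C)*p = p*(6 + C))
1/(-49 + (20 + ((4 - 5)*(-3))*B(U(-3), -4))) = 1/(-49 + (20 + ((4 - 5)*(-3))*(-4*(6 - 3)))) = 1/(-49 + (20 + (-1*(-3))*(-4*3))) = 1/(-49 + (20 + 3*(-12))) = 1/(-49 + (20 - 36)) = 1/(-49 - 16) = 1/(-65) = -1/65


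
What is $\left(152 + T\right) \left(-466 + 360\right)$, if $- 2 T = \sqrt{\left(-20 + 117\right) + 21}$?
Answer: $-16112 + 53 \sqrt{118} \approx -15536.0$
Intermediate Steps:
$T = - \frac{\sqrt{118}}{2}$ ($T = - \frac{\sqrt{\left(-20 + 117\right) + 21}}{2} = - \frac{\sqrt{97 + 21}}{2} = - \frac{\sqrt{118}}{2} \approx -5.4314$)
$\left(152 + T\right) \left(-466 + 360\right) = \left(152 - \frac{\sqrt{118}}{2}\right) \left(-466 + 360\right) = \left(152 - \frac{\sqrt{118}}{2}\right) \left(-106\right) = -16112 + 53 \sqrt{118}$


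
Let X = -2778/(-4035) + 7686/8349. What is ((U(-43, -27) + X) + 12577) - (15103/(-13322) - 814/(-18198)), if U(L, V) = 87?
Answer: 5747275316950544569/453731138632530 ≈ 12667.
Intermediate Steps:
X = 6022948/3743135 (X = -2778*(-1/4035) + 7686*(1/8349) = 926/1345 + 2562/2783 = 6022948/3743135 ≈ 1.6091)
((U(-43, -27) + X) + 12577) - (15103/(-13322) - 814/(-18198)) = ((87 + 6022948/3743135) + 12577) - (15103/(-13322) - 814/(-18198)) = (331675693/3743135 + 12577) - (15103*(-1/13322) - 814*(-1/18198)) = 47409084588/3743135 - (-15103/13322 + 407/9099) = 47409084588/3743135 - 1*(-132000143/121216878) = 47409084588/3743135 + 132000143/121216878 = 5747275316950544569/453731138632530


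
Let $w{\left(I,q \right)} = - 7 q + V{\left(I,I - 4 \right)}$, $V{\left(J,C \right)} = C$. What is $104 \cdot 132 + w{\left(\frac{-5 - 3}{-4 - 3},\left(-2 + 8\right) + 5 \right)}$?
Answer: $\frac{95537}{7} \approx 13648.0$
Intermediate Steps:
$w{\left(I,q \right)} = -4 + I - 7 q$ ($w{\left(I,q \right)} = - 7 q + \left(I - 4\right) = - 7 q + \left(-4 + I\right) = -4 + I - 7 q$)
$104 \cdot 132 + w{\left(\frac{-5 - 3}{-4 - 3},\left(-2 + 8\right) + 5 \right)} = 104 \cdot 132 - \left(4 + 7 \left(\left(-2 + 8\right) + 5\right) - \frac{-5 - 3}{-4 - 3}\right) = 13728 - \left(4 - \frac{8}{7} + 7 \left(6 + 5\right)\right) = 13728 - \frac{559}{7} = \frac{95537}{7}$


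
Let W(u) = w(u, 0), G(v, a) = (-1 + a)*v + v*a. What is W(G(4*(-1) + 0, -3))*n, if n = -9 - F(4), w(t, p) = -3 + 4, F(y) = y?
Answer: -13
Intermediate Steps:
w(t, p) = 1
G(v, a) = a*v + v*(-1 + a) (G(v, a) = v*(-1 + a) + a*v = a*v + v*(-1 + a))
W(u) = 1
n = -13 (n = -9 - 1*4 = -9 - 4 = -13)
W(G(4*(-1) + 0, -3))*n = 1*(-13) = -13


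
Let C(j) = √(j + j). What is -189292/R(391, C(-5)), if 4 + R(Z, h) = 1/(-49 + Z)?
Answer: 64737864/1367 ≈ 47358.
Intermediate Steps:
C(j) = √2*√j (C(j) = √(2*j) = √2*√j)
R(Z, h) = -4 + 1/(-49 + Z)
-189292/R(391, C(-5)) = -189292*(-49 + 391)/(197 - 4*391) = -189292*342/(197 - 1564) = -189292/((1/342)*(-1367)) = -189292/(-1367/342) = -189292*(-342/1367) = 64737864/1367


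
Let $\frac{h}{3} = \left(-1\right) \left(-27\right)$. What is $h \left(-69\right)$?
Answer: $-5589$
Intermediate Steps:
$h = 81$ ($h = 3 \left(\left(-1\right) \left(-27\right)\right) = 3 \cdot 27 = 81$)
$h \left(-69\right) = 81 \left(-69\right) = -5589$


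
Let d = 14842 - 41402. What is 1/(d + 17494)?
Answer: -1/9066 ≈ -0.00011030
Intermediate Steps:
d = -26560
1/(d + 17494) = 1/(-26560 + 17494) = 1/(-9066) = -1/9066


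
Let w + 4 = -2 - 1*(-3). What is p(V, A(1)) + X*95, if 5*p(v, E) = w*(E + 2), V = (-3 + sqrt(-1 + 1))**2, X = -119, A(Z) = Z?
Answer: -56534/5 ≈ -11307.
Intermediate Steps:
w = -3 (w = -4 + (-2 - 1*(-3)) = -4 + (-2 + 3) = -4 + 1 = -3)
V = 9 (V = (-3 + sqrt(0))**2 = (-3 + 0)**2 = (-3)**2 = 9)
p(v, E) = -6/5 - 3*E/5 (p(v, E) = (-3*(E + 2))/5 = (-3*(2 + E))/5 = (-6 - 3*E)/5 = -6/5 - 3*E/5)
p(V, A(1)) + X*95 = (-6/5 - 3/5*1) - 119*95 = (-6/5 - 3/5) - 11305 = -9/5 - 11305 = -56534/5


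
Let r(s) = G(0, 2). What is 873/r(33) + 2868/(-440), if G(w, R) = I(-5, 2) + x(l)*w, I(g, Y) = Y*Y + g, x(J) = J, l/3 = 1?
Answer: -96747/110 ≈ -879.52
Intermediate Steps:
l = 3 (l = 3*1 = 3)
I(g, Y) = g + Y² (I(g, Y) = Y² + g = g + Y²)
G(w, R) = -1 + 3*w (G(w, R) = (-5 + 2²) + 3*w = (-5 + 4) + 3*w = -1 + 3*w)
r(s) = -1 (r(s) = -1 + 3*0 = -1 + 0 = -1)
873/r(33) + 2868/(-440) = 873/(-1) + 2868/(-440) = 873*(-1) + 2868*(-1/440) = -873 - 717/110 = -96747/110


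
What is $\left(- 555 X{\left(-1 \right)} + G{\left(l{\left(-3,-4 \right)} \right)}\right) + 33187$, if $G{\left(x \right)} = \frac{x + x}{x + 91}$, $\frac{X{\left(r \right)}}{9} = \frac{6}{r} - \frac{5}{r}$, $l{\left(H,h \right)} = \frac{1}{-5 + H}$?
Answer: $\frac{27758312}{727} \approx 38182.0$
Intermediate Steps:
$X{\left(r \right)} = \frac{9}{r}$ ($X{\left(r \right)} = 9 \left(\frac{6}{r} - \frac{5}{r}\right) = \frac{9}{r}$)
$G{\left(x \right)} = \frac{2 x}{91 + x}$
$\left(- 555 X{\left(-1 \right)} + G{\left(l{\left(-3,-4 \right)} \right)}\right) + 33187 = \left(- 555 \frac{9}{-1} + \frac{2}{\left(-5 - 3\right) \left(91 + \frac{1}{-5 - 3}\right)}\right) + 33187 = \left(- 555 \cdot 9 \left(-1\right) + \frac{2}{\left(-8\right) \left(91 + \frac{1}{-8}\right)}\right) + 33187 = \left(\left(-555\right) \left(-9\right) + 2 \left(- \frac{1}{8}\right) \frac{1}{91 - \frac{1}{8}}\right) + 33187 = \left(4995 + 2 \left(- \frac{1}{8}\right) \frac{1}{\frac{727}{8}}\right) + 33187 = \left(4995 + 2 \left(- \frac{1}{8}\right) \frac{8}{727}\right) + 33187 = \left(4995 - \frac{2}{727}\right) + 33187 = \frac{3631363}{727} + 33187 = \frac{27758312}{727}$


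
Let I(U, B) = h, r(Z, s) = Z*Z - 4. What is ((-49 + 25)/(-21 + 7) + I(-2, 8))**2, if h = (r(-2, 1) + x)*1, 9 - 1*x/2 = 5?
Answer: 4624/49 ≈ 94.367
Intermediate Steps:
x = 8 (x = 18 - 2*5 = 18 - 10 = 8)
r(Z, s) = -4 + Z**2 (r(Z, s) = Z**2 - 4 = -4 + Z**2)
h = 8 (h = ((-4 + (-2)**2) + 8)*1 = ((-4 + 4) + 8)*1 = (0 + 8)*1 = 8*1 = 8)
I(U, B) = 8
((-49 + 25)/(-21 + 7) + I(-2, 8))**2 = ((-49 + 25)/(-21 + 7) + 8)**2 = (-24/(-14) + 8)**2 = (-24*(-1/14) + 8)**2 = (12/7 + 8)**2 = (68/7)**2 = 4624/49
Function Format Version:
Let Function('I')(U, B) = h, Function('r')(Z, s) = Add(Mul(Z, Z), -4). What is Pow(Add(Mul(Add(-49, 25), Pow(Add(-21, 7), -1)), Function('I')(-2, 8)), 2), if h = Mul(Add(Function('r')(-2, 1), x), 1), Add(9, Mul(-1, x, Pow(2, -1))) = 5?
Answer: Rational(4624, 49) ≈ 94.367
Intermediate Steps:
x = 8 (x = Add(18, Mul(-2, 5)) = Add(18, -10) = 8)
Function('r')(Z, s) = Add(-4, Pow(Z, 2)) (Function('r')(Z, s) = Add(Pow(Z, 2), -4) = Add(-4, Pow(Z, 2)))
h = 8 (h = Mul(Add(Add(-4, Pow(-2, 2)), 8), 1) = Mul(Add(Add(-4, 4), 8), 1) = Mul(Add(0, 8), 1) = Mul(8, 1) = 8)
Function('I')(U, B) = 8
Pow(Add(Mul(Add(-49, 25), Pow(Add(-21, 7), -1)), Function('I')(-2, 8)), 2) = Pow(Add(Mul(Add(-49, 25), Pow(Add(-21, 7), -1)), 8), 2) = Pow(Add(Mul(-24, Pow(-14, -1)), 8), 2) = Pow(Add(Mul(-24, Rational(-1, 14)), 8), 2) = Pow(Add(Rational(12, 7), 8), 2) = Pow(Rational(68, 7), 2) = Rational(4624, 49)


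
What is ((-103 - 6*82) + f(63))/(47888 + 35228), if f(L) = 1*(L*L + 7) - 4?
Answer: 307/7556 ≈ 0.040630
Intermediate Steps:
f(L) = 3 + L² (f(L) = 1*(L² + 7) - 4 = 1*(7 + L²) - 4 = (7 + L²) - 4 = 3 + L²)
((-103 - 6*82) + f(63))/(47888 + 35228) = ((-103 - 6*82) + (3 + 63²))/(47888 + 35228) = ((-103 - 492) + (3 + 3969))/83116 = (-595 + 3972)*(1/83116) = 3377*(1/83116) = 307/7556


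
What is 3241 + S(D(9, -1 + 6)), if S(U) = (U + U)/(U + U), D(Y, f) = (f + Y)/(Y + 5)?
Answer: 3242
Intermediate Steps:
D(Y, f) = (Y + f)/(5 + Y)
S(U) = 1 (S(U) = (2*U)/((2*U)) = (2*U)*(1/(2*U)) = 1)
3241 + S(D(9, -1 + 6)) = 3241 + 1 = 3242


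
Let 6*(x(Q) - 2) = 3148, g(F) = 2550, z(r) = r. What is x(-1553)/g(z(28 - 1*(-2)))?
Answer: 158/765 ≈ 0.20654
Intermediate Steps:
x(Q) = 1580/3 (x(Q) = 2 + (⅙)*3148 = 2 + 1574/3 = 1580/3)
x(-1553)/g(z(28 - 1*(-2))) = (1580/3)/2550 = (1580/3)*(1/2550) = 158/765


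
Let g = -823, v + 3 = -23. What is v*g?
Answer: 21398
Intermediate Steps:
v = -26 (v = -3 - 23 = -26)
v*g = -26*(-823) = 21398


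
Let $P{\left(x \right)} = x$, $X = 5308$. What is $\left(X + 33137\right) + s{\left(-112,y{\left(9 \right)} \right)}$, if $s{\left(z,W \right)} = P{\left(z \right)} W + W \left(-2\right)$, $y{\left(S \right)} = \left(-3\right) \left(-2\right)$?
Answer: $37761$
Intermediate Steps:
$y{\left(S \right)} = 6$
$s{\left(z,W \right)} = - 2 W + W z$ ($s{\left(z,W \right)} = z W + W \left(-2\right) = W z - 2 W = - 2 W + W z$)
$\left(X + 33137\right) + s{\left(-112,y{\left(9 \right)} \right)} = \left(5308 + 33137\right) + 6 \left(-2 - 112\right) = 38445 + 6 \left(-114\right) = 38445 - 684 = 37761$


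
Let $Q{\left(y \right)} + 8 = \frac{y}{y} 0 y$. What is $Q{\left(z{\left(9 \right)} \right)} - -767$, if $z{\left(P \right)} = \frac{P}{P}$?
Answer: $759$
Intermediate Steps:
$z{\left(P \right)} = 1$
$Q{\left(y \right)} = -8$ ($Q{\left(y \right)} = -8 + \frac{y}{y} 0 y = -8 + 1 \cdot 0 y = -8 + 0 y = -8 + 0 = -8$)
$Q{\left(z{\left(9 \right)} \right)} - -767 = -8 - -767 = -8 + 767 = 759$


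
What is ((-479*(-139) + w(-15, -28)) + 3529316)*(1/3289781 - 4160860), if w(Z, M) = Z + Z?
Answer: -4474670145360812123/299071 ≈ -1.4962e+13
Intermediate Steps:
w(Z, M) = 2*Z
((-479*(-139) + w(-15, -28)) + 3529316)*(1/3289781 - 4160860) = ((-479*(-139) + 2*(-15)) + 3529316)*(1/3289781 - 4160860) = ((66581 - 30) + 3529316)*(1/3289781 - 4160860) = (66551 + 3529316)*(-13688318171659/3289781) = 3595867*(-13688318171659/3289781) = -4474670145360812123/299071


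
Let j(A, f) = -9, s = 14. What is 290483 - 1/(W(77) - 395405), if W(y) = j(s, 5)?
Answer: 114861044963/395414 ≈ 2.9048e+5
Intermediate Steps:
W(y) = -9
290483 - 1/(W(77) - 395405) = 290483 - 1/(-9 - 395405) = 290483 - 1/(-395414) = 290483 - 1*(-1/395414) = 290483 + 1/395414 = 114861044963/395414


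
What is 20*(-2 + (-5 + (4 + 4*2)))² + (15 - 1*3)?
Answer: 512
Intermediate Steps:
20*(-2 + (-5 + (4 + 4*2)))² + (15 - 1*3) = 20*(-2 + (-5 + (4 + 8)))² + (15 - 3) = 20*(-2 + (-5 + 12))² + 12 = 20*(-2 + 7)² + 12 = 20*5² + 12 = 20*25 + 12 = 500 + 12 = 512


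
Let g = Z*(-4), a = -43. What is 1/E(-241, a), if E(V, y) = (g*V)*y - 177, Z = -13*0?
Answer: -1/177 ≈ -0.0056497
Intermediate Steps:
Z = 0
g = 0 (g = 0*(-4) = 0)
E(V, y) = -177 (E(V, y) = (0*V)*y - 177 = 0*y - 177 = 0 - 177 = -177)
1/E(-241, a) = 1/(-177) = -1/177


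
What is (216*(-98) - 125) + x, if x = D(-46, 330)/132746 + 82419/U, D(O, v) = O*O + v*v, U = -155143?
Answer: -219257402594970/10297306339 ≈ -21293.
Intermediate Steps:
D(O, v) = O² + v²
x = 3141281357/10297306339 (x = ((-46)² + 330²)/132746 + 82419/(-155143) = (2116 + 108900)*(1/132746) + 82419*(-1/155143) = 111016*(1/132746) - 82419/155143 = 55508/66373 - 82419/155143 = 3141281357/10297306339 ≈ 0.30506)
(216*(-98) - 125) + x = (216*(-98) - 125) + 3141281357/10297306339 = (-21168 - 125) + 3141281357/10297306339 = -21293 + 3141281357/10297306339 = -219257402594970/10297306339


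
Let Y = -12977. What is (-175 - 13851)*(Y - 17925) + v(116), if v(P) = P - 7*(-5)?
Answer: 433431603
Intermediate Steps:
v(P) = 35 + P (v(P) = P + 35 = 35 + P)
(-175 - 13851)*(Y - 17925) + v(116) = (-175 - 13851)*(-12977 - 17925) + (35 + 116) = -14026*(-30902) + 151 = 433431452 + 151 = 433431603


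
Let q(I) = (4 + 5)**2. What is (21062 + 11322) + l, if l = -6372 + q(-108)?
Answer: 26093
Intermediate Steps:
q(I) = 81 (q(I) = 9**2 = 81)
l = -6291 (l = -6372 + 81 = -6291)
(21062 + 11322) + l = (21062 + 11322) - 6291 = 32384 - 6291 = 26093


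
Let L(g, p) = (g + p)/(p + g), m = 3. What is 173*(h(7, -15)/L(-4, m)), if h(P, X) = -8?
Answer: -1384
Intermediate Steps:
L(g, p) = 1 (L(g, p) = (g + p)/(g + p) = 1)
173*(h(7, -15)/L(-4, m)) = 173*(-8/1) = 173*(-8*1) = 173*(-8) = -1384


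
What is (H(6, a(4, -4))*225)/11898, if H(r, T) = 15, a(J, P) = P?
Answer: 375/1322 ≈ 0.28366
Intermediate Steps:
(H(6, a(4, -4))*225)/11898 = (15*225)/11898 = 3375*(1/11898) = 375/1322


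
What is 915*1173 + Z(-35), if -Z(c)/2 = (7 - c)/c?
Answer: 5366487/5 ≈ 1.0733e+6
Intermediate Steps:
Z(c) = -2*(7 - c)/c
915*1173 + Z(-35) = 915*1173 + (2 - 14/(-35)) = 1073295 + (2 - 14*(-1/35)) = 1073295 + (2 + ⅖) = 1073295 + 12/5 = 5366487/5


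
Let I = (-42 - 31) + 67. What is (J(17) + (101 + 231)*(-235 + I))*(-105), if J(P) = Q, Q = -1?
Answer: 8401365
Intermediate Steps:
I = -6 (I = -73 + 67 = -6)
J(P) = -1
(J(17) + (101 + 231)*(-235 + I))*(-105) = (-1 + (101 + 231)*(-235 - 6))*(-105) = (-1 + 332*(-241))*(-105) = (-1 - 80012)*(-105) = -80013*(-105) = 8401365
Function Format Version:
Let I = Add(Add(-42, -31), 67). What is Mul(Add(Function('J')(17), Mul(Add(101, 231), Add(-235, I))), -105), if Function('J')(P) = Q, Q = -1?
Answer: 8401365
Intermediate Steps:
I = -6 (I = Add(-73, 67) = -6)
Function('J')(P) = -1
Mul(Add(Function('J')(17), Mul(Add(101, 231), Add(-235, I))), -105) = Mul(Add(-1, Mul(Add(101, 231), Add(-235, -6))), -105) = Mul(Add(-1, Mul(332, -241)), -105) = Mul(Add(-1, -80012), -105) = Mul(-80013, -105) = 8401365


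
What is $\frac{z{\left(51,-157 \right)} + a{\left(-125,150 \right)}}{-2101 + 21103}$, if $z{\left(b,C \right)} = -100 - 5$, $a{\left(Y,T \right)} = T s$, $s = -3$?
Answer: $- \frac{185}{6334} \approx -0.029207$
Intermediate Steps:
$a{\left(Y,T \right)} = - 3 T$ ($a{\left(Y,T \right)} = T \left(-3\right) = - 3 T$)
$z{\left(b,C \right)} = -105$ ($z{\left(b,C \right)} = -100 - 5 = -105$)
$\frac{z{\left(51,-157 \right)} + a{\left(-125,150 \right)}}{-2101 + 21103} = \frac{-105 - 450}{-2101 + 21103} = \frac{-105 - 450}{19002} = \left(-555\right) \frac{1}{19002} = - \frac{185}{6334}$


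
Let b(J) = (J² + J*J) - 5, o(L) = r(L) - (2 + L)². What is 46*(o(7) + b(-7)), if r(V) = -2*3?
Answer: 276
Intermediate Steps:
r(V) = -6
o(L) = -6 - (2 + L)²
b(J) = -5 + 2*J² (b(J) = (J² + J²) - 5 = 2*J² - 5 = -5 + 2*J²)
46*(o(7) + b(-7)) = 46*((-6 - (2 + 7)²) + (-5 + 2*(-7)²)) = 46*((-6 - 1*9²) + (-5 + 2*49)) = 46*((-6 - 1*81) + (-5 + 98)) = 46*((-6 - 81) + 93) = 46*(-87 + 93) = 46*6 = 276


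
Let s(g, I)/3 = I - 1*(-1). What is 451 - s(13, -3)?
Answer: 457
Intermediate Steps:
s(g, I) = 3 + 3*I (s(g, I) = 3*(I - 1*(-1)) = 3*(I + 1) = 3*(1 + I) = 3 + 3*I)
451 - s(13, -3) = 451 - (3 + 3*(-3)) = 451 - (3 - 9) = 451 - 1*(-6) = 451 + 6 = 457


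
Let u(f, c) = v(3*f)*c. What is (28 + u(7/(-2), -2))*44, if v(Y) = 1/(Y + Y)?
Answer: 25960/21 ≈ 1236.2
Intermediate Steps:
v(Y) = 1/(2*Y)
u(f, c) = c/(6*f) (u(f, c) = (1/(2*((3*f))))*c = ((1/(3*f))/2)*c = (1/(6*f))*c = c/(6*f))
(28 + u(7/(-2), -2))*44 = (28 + (⅙)*(-2)/(7/(-2)))*44 = (28 + (⅙)*(-2)/(7*(-½)))*44 = (28 + (⅙)*(-2)/(-7/2))*44 = (28 + (⅙)*(-2)*(-2/7))*44 = (28 + 2/21)*44 = (590/21)*44 = 25960/21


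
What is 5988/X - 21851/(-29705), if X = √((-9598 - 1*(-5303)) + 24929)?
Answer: 21851/29705 + 998*√20634/3439 ≈ 42.422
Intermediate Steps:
X = √20634 (X = √((-9598 + 5303) + 24929) = √(-4295 + 24929) = √20634 ≈ 143.65)
5988/X - 21851/(-29705) = 5988/(√20634) - 21851/(-29705) = 5988*(√20634/20634) - 21851*(-1/29705) = 998*√20634/3439 + 21851/29705 = 21851/29705 + 998*√20634/3439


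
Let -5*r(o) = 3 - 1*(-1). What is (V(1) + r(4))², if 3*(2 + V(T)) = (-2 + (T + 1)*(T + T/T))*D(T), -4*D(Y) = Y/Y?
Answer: 7921/900 ≈ 8.8011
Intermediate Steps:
r(o) = -⅘ (r(o) = -(3 - 1*(-1))/5 = -(3 + 1)/5 = -⅕*4 = -⅘)
D(Y) = -¼ (D(Y) = -Y/(4*Y) = -¼*1 = -¼)
V(T) = -11/6 - (1 + T)²/12 (V(T) = -2 + ((-2 + (T + 1)*(T + T/T))*(-¼))/3 = -2 + ((-2 + (1 + T)*(T + 1))*(-¼))/3 = -2 + ((-2 + (1 + T)*(1 + T))*(-¼))/3 = -2 + ((-2 + (1 + T)²)*(-¼))/3 = -2 + (½ - (1 + T)²/4)/3 = -2 + (⅙ - (1 + T)²/12) = -11/6 - (1 + T)²/12)
(V(1) + r(4))² = ((-23/12 - ⅙*1 - 1/12*1²) - ⅘)² = ((-23/12 - ⅙ - 1/12*1) - ⅘)² = ((-23/12 - ⅙ - 1/12) - ⅘)² = (-13/6 - ⅘)² = (-89/30)² = 7921/900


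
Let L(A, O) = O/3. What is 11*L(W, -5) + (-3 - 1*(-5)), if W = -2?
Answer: -49/3 ≈ -16.333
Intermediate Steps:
L(A, O) = O/3 (L(A, O) = O*(⅓) = O/3)
11*L(W, -5) + (-3 - 1*(-5)) = 11*((⅓)*(-5)) + (-3 - 1*(-5)) = 11*(-5/3) + (-3 + 5) = -55/3 + 2 = -49/3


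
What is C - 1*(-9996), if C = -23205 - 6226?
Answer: -19435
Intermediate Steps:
C = -29431
C - 1*(-9996) = -29431 - 1*(-9996) = -29431 + 9996 = -19435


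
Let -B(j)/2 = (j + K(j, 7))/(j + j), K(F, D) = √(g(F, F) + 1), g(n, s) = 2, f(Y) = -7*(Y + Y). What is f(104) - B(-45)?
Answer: -1455 - √3/45 ≈ -1455.0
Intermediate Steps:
f(Y) = -14*Y
K(F, D) = √3 (K(F, D) = √(2 + 1) = √3)
B(j) = -(j + √3)/j (B(j) = -2*(j + √3)/(j + j) = -2*(j + √3)/(2*j) = -2*(j + √3)*1/(2*j) = -(j + √3)/j)
f(104) - B(-45) = -14*104 - (-1*(-45) - √3)/(-45) = -1456 - (-1)*(45 - √3)/45 = -1456 - (-1 + √3/45) = -1456 + (1 - √3/45) = -1455 - √3/45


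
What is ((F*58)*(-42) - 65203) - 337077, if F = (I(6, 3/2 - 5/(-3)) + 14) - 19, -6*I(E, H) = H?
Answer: -1166443/3 ≈ -3.8881e+5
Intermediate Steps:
I(E, H) = -H/6
F = -199/36 (F = (-(3/2 - 5/(-3))/6 + 14) - 19 = (-(3*(1/2) - 5*(-1/3))/6 + 14) - 19 = (-(3/2 + 5/3)/6 + 14) - 19 = (-1/6*19/6 + 14) - 19 = (-19/36 + 14) - 19 = 485/36 - 19 = -199/36 ≈ -5.5278)
((F*58)*(-42) - 65203) - 337077 = (-199/36*58*(-42) - 65203) - 337077 = (-5771/18*(-42) - 65203) - 337077 = (40397/3 - 65203) - 337077 = -155212/3 - 337077 = -1166443/3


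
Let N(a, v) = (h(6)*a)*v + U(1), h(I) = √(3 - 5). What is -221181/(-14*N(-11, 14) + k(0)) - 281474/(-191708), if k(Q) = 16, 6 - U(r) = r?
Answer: 306706828669/111425338519 + 119216559*I*√2/2324897 ≈ 2.7526 + 72.518*I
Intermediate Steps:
U(r) = 6 - r
h(I) = I*√2 (h(I) = √(-2) = I*√2)
N(a, v) = 5 + I*a*v*√2 (N(a, v) = ((I*√2)*a)*v + (6 - 1*1) = (I*a*√2)*v + (6 - 1) = I*a*v*√2 + 5 = 5 + I*a*v*√2)
-221181/(-14*N(-11, 14) + k(0)) - 281474/(-191708) = -221181/(-14*(5 + I*(-11)*14*√2) + 16) - 281474/(-191708) = -221181/(-14*(5 - 154*I*√2) + 16) - 281474*(-1/191708) = -221181/((-70 + 2156*I*√2) + 16) + 140737/95854 = -221181/(-54 + 2156*I*√2) + 140737/95854 = 140737/95854 - 221181/(-54 + 2156*I*√2)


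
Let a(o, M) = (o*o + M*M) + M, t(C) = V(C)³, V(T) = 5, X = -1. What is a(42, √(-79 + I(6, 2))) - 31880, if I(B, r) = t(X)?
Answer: -30070 + √46 ≈ -30063.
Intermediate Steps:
t(C) = 125 (t(C) = 5³ = 125)
I(B, r) = 125
a(o, M) = M + M² + o² (a(o, M) = (o² + M²) + M = (M² + o²) + M = M + M² + o²)
a(42, √(-79 + I(6, 2))) - 31880 = (√(-79 + 125) + (√(-79 + 125))² + 42²) - 31880 = (√46 + (√46)² + 1764) - 31880 = (√46 + 46 + 1764) - 31880 = (1810 + √46) - 31880 = -30070 + √46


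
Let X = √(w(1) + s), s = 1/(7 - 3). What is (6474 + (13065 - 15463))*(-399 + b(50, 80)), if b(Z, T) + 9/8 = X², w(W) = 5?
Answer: -3219021/2 ≈ -1.6095e+6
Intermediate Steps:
s = ¼ (s = 1/4 = ¼ ≈ 0.25000)
X = √21/2 (X = √(5 + ¼) = √(21/4) = √21/2 ≈ 2.2913)
b(Z, T) = 33/8 (b(Z, T) = -9/8 + (√21/2)² = -9/8 + 21/4 = 33/8)
(6474 + (13065 - 15463))*(-399 + b(50, 80)) = (6474 + (13065 - 15463))*(-399 + 33/8) = (6474 - 2398)*(-3159/8) = 4076*(-3159/8) = -3219021/2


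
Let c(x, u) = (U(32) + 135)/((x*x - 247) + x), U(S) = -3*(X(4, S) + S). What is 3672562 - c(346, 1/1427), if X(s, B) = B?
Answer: 440028016087/119815 ≈ 3.6726e+6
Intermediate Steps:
U(S) = -6*S (U(S) = -3*(S + S) = -6*S)
c(x, u) = -57/(-247 + x + x²) (c(x, u) = (-6*32 + 135)/((x*x - 247) + x) = (-192 + 135)/((x² - 247) + x) = -57/((-247 + x²) + x) = -57/(-247 + x + x²))
3672562 - c(346, 1/1427) = 3672562 - (-57)/(-247 + 346 + 346²) = 3672562 - (-57)/(-247 + 346 + 119716) = 3672562 - (-57)/119815 = 3672562 - 1*(-57/119815) = 3672562 + 57/119815 = 440028016087/119815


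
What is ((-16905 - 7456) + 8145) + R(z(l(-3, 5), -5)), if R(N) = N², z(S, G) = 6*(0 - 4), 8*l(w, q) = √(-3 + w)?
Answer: -15640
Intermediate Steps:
l(w, q) = √(-3 + w)/8
z(S, G) = -24 (z(S, G) = 6*(-4) = -24)
((-16905 - 7456) + 8145) + R(z(l(-3, 5), -5)) = ((-16905 - 7456) + 8145) + (-24)² = (-24361 + 8145) + 576 = -16216 + 576 = -15640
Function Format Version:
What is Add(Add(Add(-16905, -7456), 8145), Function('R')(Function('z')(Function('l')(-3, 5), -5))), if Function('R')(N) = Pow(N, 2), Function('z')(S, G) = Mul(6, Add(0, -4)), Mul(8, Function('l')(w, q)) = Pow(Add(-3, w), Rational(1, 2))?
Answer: -15640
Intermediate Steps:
Function('l')(w, q) = Mul(Rational(1, 8), Pow(Add(-3, w), Rational(1, 2)))
Function('z')(S, G) = -24 (Function('z')(S, G) = Mul(6, -4) = -24)
Add(Add(Add(-16905, -7456), 8145), Function('R')(Function('z')(Function('l')(-3, 5), -5))) = Add(Add(Add(-16905, -7456), 8145), Pow(-24, 2)) = Add(Add(-24361, 8145), 576) = Add(-16216, 576) = -15640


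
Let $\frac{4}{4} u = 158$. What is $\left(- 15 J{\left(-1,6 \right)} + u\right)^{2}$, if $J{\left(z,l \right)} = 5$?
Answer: $6889$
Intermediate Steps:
$u = 158$
$\left(- 15 J{\left(-1,6 \right)} + u\right)^{2} = \left(\left(-15\right) 5 + 158\right)^{2} = \left(-75 + 158\right)^{2} = 83^{2} = 6889$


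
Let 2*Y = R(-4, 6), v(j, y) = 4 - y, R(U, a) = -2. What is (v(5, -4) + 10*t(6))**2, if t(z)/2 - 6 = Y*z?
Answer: 64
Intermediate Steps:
Y = -1 (Y = (1/2)*(-2) = -1)
t(z) = 12 - 2*z (t(z) = 12 + 2*(-z) = 12 - 2*z)
(v(5, -4) + 10*t(6))**2 = ((4 - 1*(-4)) + 10*(12 - 2*6))**2 = ((4 + 4) + 10*(12 - 12))**2 = (8 + 10*0)**2 = (8 + 0)**2 = 8**2 = 64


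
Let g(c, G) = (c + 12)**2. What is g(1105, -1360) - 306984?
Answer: 940705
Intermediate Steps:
g(c, G) = (12 + c)**2
g(1105, -1360) - 306984 = (12 + 1105)**2 - 306984 = 1117**2 - 306984 = 1247689 - 306984 = 940705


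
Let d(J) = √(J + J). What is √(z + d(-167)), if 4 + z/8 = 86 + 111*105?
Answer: √(93896 + I*√334) ≈ 306.42 + 0.03*I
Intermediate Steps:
d(J) = √2*√J (d(J) = √(2*J) = √2*√J)
z = 93896 (z = -32 + 8*(86 + 111*105) = -32 + 8*(86 + 11655) = -32 + 8*11741 = -32 + 93928 = 93896)
√(z + d(-167)) = √(93896 + √2*√(-167)) = √(93896 + √2*(I*√167)) = √(93896 + I*√334)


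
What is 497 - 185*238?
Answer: -43533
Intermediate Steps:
497 - 185*238 = 497 - 44030 = -43533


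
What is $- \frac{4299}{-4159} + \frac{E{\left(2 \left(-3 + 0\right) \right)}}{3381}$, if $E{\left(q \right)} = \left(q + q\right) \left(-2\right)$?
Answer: $\frac{4878245}{4687193} \approx 1.0408$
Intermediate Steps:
$E{\left(q \right)} = - 4 q$ ($E{\left(q \right)} = 2 q \left(-2\right) = - 4 q$)
$- \frac{4299}{-4159} + \frac{E{\left(2 \left(-3 + 0\right) \right)}}{3381} = - \frac{4299}{-4159} + \frac{\left(-4\right) 2 \left(-3 + 0\right)}{3381} = \left(-4299\right) \left(- \frac{1}{4159}\right) + - 4 \cdot 2 \left(-3\right) \frac{1}{3381} = \frac{4299}{4159} + \left(-4\right) \left(-6\right) \frac{1}{3381} = \frac{4299}{4159} + 24 \cdot \frac{1}{3381} = \frac{4299}{4159} + \frac{8}{1127} = \frac{4878245}{4687193}$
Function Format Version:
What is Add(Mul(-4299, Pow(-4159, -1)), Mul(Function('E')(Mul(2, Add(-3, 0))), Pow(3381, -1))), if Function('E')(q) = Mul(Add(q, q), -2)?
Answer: Rational(4878245, 4687193) ≈ 1.0408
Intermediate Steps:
Function('E')(q) = Mul(-4, q) (Function('E')(q) = Mul(Mul(2, q), -2) = Mul(-4, q))
Add(Mul(-4299, Pow(-4159, -1)), Mul(Function('E')(Mul(2, Add(-3, 0))), Pow(3381, -1))) = Add(Mul(-4299, Pow(-4159, -1)), Mul(Mul(-4, Mul(2, Add(-3, 0))), Pow(3381, -1))) = Add(Mul(-4299, Rational(-1, 4159)), Mul(Mul(-4, Mul(2, -3)), Rational(1, 3381))) = Add(Rational(4299, 4159), Mul(Mul(-4, -6), Rational(1, 3381))) = Add(Rational(4299, 4159), Mul(24, Rational(1, 3381))) = Add(Rational(4299, 4159), Rational(8, 1127)) = Rational(4878245, 4687193)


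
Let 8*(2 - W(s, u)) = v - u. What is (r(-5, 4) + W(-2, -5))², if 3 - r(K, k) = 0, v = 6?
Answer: 841/64 ≈ 13.141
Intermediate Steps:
W(s, u) = 5/4 + u/8 (W(s, u) = 2 - (6 - u)/8 = 2 + (-¾ + u/8) = 5/4 + u/8)
r(K, k) = 3 (r(K, k) = 3 - 1*0 = 3 + 0 = 3)
(r(-5, 4) + W(-2, -5))² = (3 + (5/4 + (⅛)*(-5)))² = (3 + (5/4 - 5/8))² = (3 + 5/8)² = (29/8)² = 841/64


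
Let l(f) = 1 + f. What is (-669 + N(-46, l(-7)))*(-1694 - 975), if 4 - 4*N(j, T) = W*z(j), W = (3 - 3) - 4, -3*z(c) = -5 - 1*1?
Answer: 1777554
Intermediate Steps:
z(c) = 2 (z(c) = -(-5 - 1*1)/3 = -(-5 - 1)/3 = -⅓*(-6) = 2)
W = -4 (W = 0 - 4 = -4)
N(j, T) = 3 (N(j, T) = 1 - (-1)*2 = 1 - ¼*(-8) = 1 + 2 = 3)
(-669 + N(-46, l(-7)))*(-1694 - 975) = (-669 + 3)*(-1694 - 975) = -666*(-2669) = 1777554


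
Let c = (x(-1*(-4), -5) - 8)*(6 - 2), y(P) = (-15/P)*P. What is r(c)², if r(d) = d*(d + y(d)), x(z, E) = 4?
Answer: 246016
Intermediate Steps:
y(P) = -15 (y(P) = (-15/P)*P = -15)
c = -16 (c = (4 - 8)*(6 - 2) = -4*4 = -16)
r(d) = d*(-15 + d) (r(d) = d*(d - 15) = d*(-15 + d))
r(c)² = (-16*(-15 - 16))² = (-16*(-31))² = 496² = 246016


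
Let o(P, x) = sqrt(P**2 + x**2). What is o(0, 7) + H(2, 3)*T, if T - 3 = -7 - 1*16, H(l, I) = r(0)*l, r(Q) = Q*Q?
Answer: 7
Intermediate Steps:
r(Q) = Q**2
H(l, I) = 0 (H(l, I) = 0**2*l = 0*l = 0)
T = -20 (T = 3 + (-7 - 1*16) = 3 + (-7 - 16) = 3 - 23 = -20)
o(0, 7) + H(2, 3)*T = sqrt(0**2 + 7**2) + 0*(-20) = sqrt(0 + 49) + 0 = sqrt(49) + 0 = 7 + 0 = 7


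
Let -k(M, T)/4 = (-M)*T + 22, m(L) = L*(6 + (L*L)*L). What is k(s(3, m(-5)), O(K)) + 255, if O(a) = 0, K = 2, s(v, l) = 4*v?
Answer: 167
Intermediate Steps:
m(L) = L*(6 + L³) (m(L) = L*(6 + L²*L) = L*(6 + L³))
k(M, T) = -88 + 4*M*T (k(M, T) = -4*((-M)*T + 22) = -4*(-M*T + 22) = -4*(22 - M*T) = -88 + 4*M*T)
k(s(3, m(-5)), O(K)) + 255 = (-88 + 4*(4*3)*0) + 255 = (-88 + 4*12*0) + 255 = (-88 + 0) + 255 = -88 + 255 = 167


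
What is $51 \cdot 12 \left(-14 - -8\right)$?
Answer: $-3672$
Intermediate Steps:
$51 \cdot 12 \left(-14 - -8\right) = 51 \cdot 12 \left(-14 + 8\right) = 51 \cdot 12 \left(-6\right) = 51 \left(-72\right) = -3672$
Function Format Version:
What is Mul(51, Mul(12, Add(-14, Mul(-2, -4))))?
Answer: -3672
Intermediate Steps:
Mul(51, Mul(12, Add(-14, Mul(-2, -4)))) = Mul(51, Mul(12, Add(-14, 8))) = Mul(51, Mul(12, -6)) = Mul(51, -72) = -3672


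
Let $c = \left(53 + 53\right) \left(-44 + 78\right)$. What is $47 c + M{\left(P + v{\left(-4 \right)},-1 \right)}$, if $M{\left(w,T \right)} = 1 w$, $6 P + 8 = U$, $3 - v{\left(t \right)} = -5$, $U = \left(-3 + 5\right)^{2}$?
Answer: $\frac{508186}{3} \approx 1.694 \cdot 10^{5}$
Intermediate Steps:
$U = 4$ ($U = 2^{2} = 4$)
$v{\left(t \right)} = 8$ ($v{\left(t \right)} = 3 - -5 = 3 + 5 = 8$)
$P = - \frac{2}{3}$ ($P = - \frac{4}{3} + \frac{1}{6} \cdot 4 = - \frac{4}{3} + \frac{2}{3} = - \frac{2}{3} \approx -0.66667$)
$M{\left(w,T \right)} = w$
$c = 3604$ ($c = 106 \cdot 34 = 3604$)
$47 c + M{\left(P + v{\left(-4 \right)},-1 \right)} = 47 \cdot 3604 + \left(- \frac{2}{3} + 8\right) = 169388 + \frac{22}{3} = \frac{508186}{3}$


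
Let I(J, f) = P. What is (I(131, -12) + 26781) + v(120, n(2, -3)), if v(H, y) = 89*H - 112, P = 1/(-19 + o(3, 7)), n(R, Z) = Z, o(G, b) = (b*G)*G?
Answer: 1643357/44 ≈ 37349.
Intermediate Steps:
o(G, b) = b*G² (o(G, b) = (G*b)*G = b*G²)
P = 1/44 (P = 1/(-19 + 7*3²) = 1/(-19 + 7*9) = 1/(-19 + 63) = 1/44 ≈ 0.022727)
I(J, f) = 1/44
v(H, y) = -112 + 89*H
(I(131, -12) + 26781) + v(120, n(2, -3)) = (1/44 + 26781) + (-112 + 89*120) = 1178365/44 + (-112 + 10680) = 1178365/44 + 10568 = 1643357/44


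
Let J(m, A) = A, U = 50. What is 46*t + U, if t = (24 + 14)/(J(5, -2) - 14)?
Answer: -237/4 ≈ -59.250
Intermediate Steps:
t = -19/8 (t = (24 + 14)/(-2 - 14) = 38/(-16) = 38*(-1/16) = -19/8 ≈ -2.3750)
46*t + U = 46*(-19/8) + 50 = -437/4 + 50 = -237/4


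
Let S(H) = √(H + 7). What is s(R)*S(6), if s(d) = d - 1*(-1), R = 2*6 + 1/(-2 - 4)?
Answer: 77*√13/6 ≈ 46.271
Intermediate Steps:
R = 71/6 (R = 12 + 1/(-6) = 12 - ⅙ = 71/6 ≈ 11.833)
S(H) = √(7 + H)
s(d) = 1 + d (s(d) = d + 1 = 1 + d)
s(R)*S(6) = (1 + 71/6)*√(7 + 6) = 77*√13/6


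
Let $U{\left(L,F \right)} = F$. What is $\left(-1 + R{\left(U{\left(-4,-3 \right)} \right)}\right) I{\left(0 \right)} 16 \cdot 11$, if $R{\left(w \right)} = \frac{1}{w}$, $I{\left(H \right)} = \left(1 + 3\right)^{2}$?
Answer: $- \frac{11264}{3} \approx -3754.7$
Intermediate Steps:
$I{\left(H \right)} = 16$ ($I{\left(H \right)} = 4^{2} = 16$)
$\left(-1 + R{\left(U{\left(-4,-3 \right)} \right)}\right) I{\left(0 \right)} 16 \cdot 11 = \left(-1 + \frac{1}{-3}\right) 16 \cdot 16 \cdot 11 = \left(-1 - \frac{1}{3}\right) 16 \cdot 16 \cdot 11 = \left(- \frac{4}{3}\right) 16 \cdot 16 \cdot 11 = \left(- \frac{64}{3}\right) 16 \cdot 11 = \left(- \frac{1024}{3}\right) 11 = - \frac{11264}{3}$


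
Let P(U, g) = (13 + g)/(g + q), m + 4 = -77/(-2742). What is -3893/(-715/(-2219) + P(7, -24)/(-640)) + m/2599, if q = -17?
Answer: -1615397183991947821/133529804699478 ≈ -12098.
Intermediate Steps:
m = -10891/2742 (m = -4 - 77/(-2742) = -4 - 77*(-1/2742) = -4 + 77/2742 = -10891/2742 ≈ -3.9719)
P(U, g) = (13 + g)/(-17 + g) (P(U, g) = (13 + g)/(g - 17) = (13 + g)/(-17 + g))
-3893/(-715/(-2219) + P(7, -24)/(-640)) + m/2599 = -3893/(-715/(-2219) + ((13 - 24)/(-17 - 24))/(-640)) - 10891/2742/2599 = -3893/(-715*(-1/2219) + (-11/(-41))*(-1/640)) - 10891/2742*1/2599 = -3893/(715/2219 - 1/41*(-11)*(-1/640)) - 10891/7126458 = -3893/(715/2219 + (11/41)*(-1/640)) - 10891/7126458 = -3893/(715/2219 - 11/26240) - 10891/7126458 = -3893/18737191/58226560 - 10891/7126458 = -3893*58226560/18737191 - 10891/7126458 = -226675998080/18737191 - 10891/7126458 = -1615397183991947821/133529804699478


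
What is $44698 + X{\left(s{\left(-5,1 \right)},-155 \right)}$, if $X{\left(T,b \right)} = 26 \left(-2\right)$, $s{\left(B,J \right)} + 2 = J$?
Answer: $44646$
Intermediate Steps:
$s{\left(B,J \right)} = -2 + J$
$X{\left(T,b \right)} = -52$
$44698 + X{\left(s{\left(-5,1 \right)},-155 \right)} = 44698 - 52 = 44646$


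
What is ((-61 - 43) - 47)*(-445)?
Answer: 67195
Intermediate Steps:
((-61 - 43) - 47)*(-445) = (-104 - 47)*(-445) = -151*(-445) = 67195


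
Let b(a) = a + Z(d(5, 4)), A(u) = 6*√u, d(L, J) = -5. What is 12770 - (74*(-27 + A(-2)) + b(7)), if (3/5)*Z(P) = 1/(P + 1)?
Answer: 177137/12 - 444*I*√2 ≈ 14761.0 - 627.91*I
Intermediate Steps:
Z(P) = 5/(3*(1 + P)) (Z(P) = 5/(3*(P + 1)) = 5/(3*(1 + P)))
b(a) = -5/12 + a (b(a) = a + 5/(3*(1 - 5)) = a + (5/3)/(-4) = a + (5/3)*(-¼) = a - 5/12 = -5/12 + a)
12770 - (74*(-27 + A(-2)) + b(7)) = 12770 - (74*(-27 + 6*√(-2)) + (-5/12 + 7)) = 12770 - (74*(-27 + 6*(I*√2)) + 79/12) = 12770 - (74*(-27 + 6*I*√2) + 79/12) = 12770 - ((-1998 + 444*I*√2) + 79/12) = 12770 - (-23897/12 + 444*I*√2) = 12770 + (23897/12 - 444*I*√2) = 177137/12 - 444*I*√2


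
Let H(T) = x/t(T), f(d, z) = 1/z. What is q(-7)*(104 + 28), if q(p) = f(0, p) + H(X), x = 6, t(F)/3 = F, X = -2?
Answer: -1056/7 ≈ -150.86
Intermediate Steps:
t(F) = 3*F
H(T) = 2/T (H(T) = 6/((3*T)) = 6*(1/(3*T)) = 2/T)
q(p) = -1 + 1/p (q(p) = 1/p + 2/(-2) = 1/p + 2*(-½) = 1/p - 1 = -1 + 1/p)
q(-7)*(104 + 28) = ((1 - 1*(-7))/(-7))*(104 + 28) = -(1 + 7)/7*132 = -⅐*8*132 = -8/7*132 = -1056/7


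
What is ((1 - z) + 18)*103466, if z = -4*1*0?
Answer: 1965854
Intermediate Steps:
z = 0 (z = -4*0 = 0)
((1 - z) + 18)*103466 = ((1 - 1*0) + 18)*103466 = ((1 + 0) + 18)*103466 = (1 + 18)*103466 = 19*103466 = 1965854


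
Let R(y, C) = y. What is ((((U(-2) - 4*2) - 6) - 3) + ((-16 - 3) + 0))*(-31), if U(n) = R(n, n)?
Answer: 1178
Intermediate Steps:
U(n) = n
((((U(-2) - 4*2) - 6) - 3) + ((-16 - 3) + 0))*(-31) = ((((-2 - 4*2) - 6) - 3) + ((-16 - 3) + 0))*(-31) = ((((-2 - 8) - 6) - 3) + (-19 + 0))*(-31) = (((-10 - 6) - 3) - 19)*(-31) = ((-16 - 3) - 19)*(-31) = (-19 - 19)*(-31) = -38*(-31) = 1178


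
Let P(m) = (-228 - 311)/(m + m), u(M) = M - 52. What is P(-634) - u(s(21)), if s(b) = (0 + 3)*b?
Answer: -13409/1268 ≈ -10.575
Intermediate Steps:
s(b) = 3*b
u(M) = -52 + M
P(m) = -539/(2*m) (P(m) = -539*1/(2*m) = -539/(2*m))
P(-634) - u(s(21)) = -539/2/(-634) - (-52 + 3*21) = -539/2*(-1/634) - (-52 + 63) = 539/1268 - 1*11 = 539/1268 - 11 = -13409/1268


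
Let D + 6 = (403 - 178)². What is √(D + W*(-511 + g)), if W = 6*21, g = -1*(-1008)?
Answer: √113241 ≈ 336.51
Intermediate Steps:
g = 1008
D = 50619 (D = -6 + (403 - 178)² = -6 + 225² = -6 + 50625 = 50619)
W = 126
√(D + W*(-511 + g)) = √(50619 + 126*(-511 + 1008)) = √(50619 + 126*497) = √(50619 + 62622) = √113241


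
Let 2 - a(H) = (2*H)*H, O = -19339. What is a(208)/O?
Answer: 86526/19339 ≈ 4.4742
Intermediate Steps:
a(H) = 2 - 2*H**2 (a(H) = 2 - 2*H*H = 2 - 2*H**2)
a(208)/O = (2 - 2*208**2)/(-19339) = (2 - 2*43264)*(-1/19339) = (2 - 86528)*(-1/19339) = -86526*(-1/19339) = 86526/19339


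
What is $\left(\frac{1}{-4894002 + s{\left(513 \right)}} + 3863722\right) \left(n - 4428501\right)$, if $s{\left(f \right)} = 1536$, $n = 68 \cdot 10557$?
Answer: $- \frac{23380807086259080625}{1630822} \approx -1.4337 \cdot 10^{13}$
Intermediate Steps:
$n = 717876$
$\left(\frac{1}{-4894002 + s{\left(513 \right)}} + 3863722\right) \left(n - 4428501\right) = \left(\frac{1}{-4894002 + 1536} + 3863722\right) \left(717876 - 4428501\right) = \left(\frac{1}{-4892466} + 3863722\right) \left(-3710625\right) = \left(- \frac{1}{4892466} + 3863722\right) \left(-3710625\right) = \frac{18903128518451}{4892466} \left(-3710625\right) = - \frac{23380807086259080625}{1630822}$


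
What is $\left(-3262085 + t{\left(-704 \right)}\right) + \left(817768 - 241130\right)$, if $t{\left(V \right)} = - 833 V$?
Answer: $-2099015$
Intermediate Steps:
$\left(-3262085 + t{\left(-704 \right)}\right) + \left(817768 - 241130\right) = \left(-3262085 - -586432\right) + \left(817768 - 241130\right) = \left(-3262085 + 586432\right) + 576638 = -2675653 + 576638 = -2099015$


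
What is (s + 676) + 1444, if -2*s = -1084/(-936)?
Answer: 991889/468 ≈ 2119.4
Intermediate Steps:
s = -271/468 (s = -(-542)/(-936) = -(-542)*(-1)/936 = -½*271/234 = -271/468 ≈ -0.57906)
(s + 676) + 1444 = (-271/468 + 676) + 1444 = 316097/468 + 1444 = 991889/468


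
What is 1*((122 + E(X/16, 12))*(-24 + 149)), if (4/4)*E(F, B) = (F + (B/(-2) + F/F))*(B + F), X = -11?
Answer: 1845125/256 ≈ 7207.5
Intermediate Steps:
E(F, B) = (B + F)*(1 + F - B/2) (E(F, B) = (F + (B/(-2) + F/F))*(B + F) = (F + (B*(-½) + 1))*(B + F) = (F + (-B/2 + 1))*(B + F) = (F + (1 - B/2))*(B + F) = (1 + F - B/2)*(B + F) = (B + F)*(1 + F - B/2))
1*((122 + E(X/16, 12))*(-24 + 149)) = 1*((122 + (12 - 11/16 + (-11/16)² - ½*12² + (½)*12*(-11/16)))*(-24 + 149)) = 1*((122 + (12 - 11*1/16 + (-11*1/16)² - ½*144 + (½)*12*(-11*1/16)))*125) = 1*((122 + (12 - 11/16 + (-11/16)² - 72 + (½)*12*(-11/16)))*125) = 1*((122 + (12 - 11/16 + 121/256 - 72 - 33/8))*125) = 1*((122 - 16471/256)*125) = 1*((14761/256)*125) = 1*(1845125/256) = 1845125/256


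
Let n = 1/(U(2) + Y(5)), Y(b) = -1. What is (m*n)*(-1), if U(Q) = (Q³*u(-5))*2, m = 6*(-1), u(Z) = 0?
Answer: -6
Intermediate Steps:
m = -6
U(Q) = 0 (U(Q) = (Q³*0)*2 = 0*2 = 0)
n = -1 (n = 1/(0 - 1) = 1/(-1) = -1)
(m*n)*(-1) = -6*(-1)*(-1) = 6*(-1) = -6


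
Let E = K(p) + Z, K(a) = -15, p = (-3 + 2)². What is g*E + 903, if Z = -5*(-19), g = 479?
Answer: 39223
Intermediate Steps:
p = 1 (p = (-1)² = 1)
Z = 95
E = 80 (E = -15 + 95 = 80)
g*E + 903 = 479*80 + 903 = 38320 + 903 = 39223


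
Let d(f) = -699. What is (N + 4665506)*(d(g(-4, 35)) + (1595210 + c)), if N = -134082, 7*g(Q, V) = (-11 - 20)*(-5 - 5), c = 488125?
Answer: 9437306753664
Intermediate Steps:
g(Q, V) = 310/7 (g(Q, V) = ((-11 - 20)*(-5 - 5))/7 = (-31*(-10))/7 = (1/7)*310 = 310/7)
(N + 4665506)*(d(g(-4, 35)) + (1595210 + c)) = (-134082 + 4665506)*(-699 + (1595210 + 488125)) = 4531424*(-699 + 2083335) = 4531424*2082636 = 9437306753664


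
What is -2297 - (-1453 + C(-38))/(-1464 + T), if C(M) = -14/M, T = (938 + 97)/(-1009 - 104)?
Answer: -7909910009/3442097 ≈ -2298.0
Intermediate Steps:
T = -345/371 (T = 1035/(-1113) = 1035*(-1/1113) = -345/371 ≈ -0.92992)
-2297 - (-1453 + C(-38))/(-1464 + T) = -2297 - (-1453 - 14/(-38))/(-1464 - 345/371) = -2297 - (-1453 - 14*(-1/38))/(-543489/371) = -2297 - (-1453 + 7/19)*(-371)/543489 = -2297 - (-27600)*(-371)/(19*543489) = -2297 - 1*3413200/3442097 = -2297 - 3413200/3442097 = -7909910009/3442097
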